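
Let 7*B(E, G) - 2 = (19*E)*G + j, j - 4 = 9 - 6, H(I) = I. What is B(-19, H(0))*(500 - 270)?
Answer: 2070/7 ≈ 295.71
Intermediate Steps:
j = 7 (j = 4 + (9 - 6) = 4 + 3 = 7)
B(E, G) = 9/7 + 19*E*G/7 (B(E, G) = 2/7 + ((19*E)*G + 7)/7 = 2/7 + (19*E*G + 7)/7 = 2/7 + (7 + 19*E*G)/7 = 2/7 + (1 + 19*E*G/7) = 9/7 + 19*E*G/7)
B(-19, H(0))*(500 - 270) = (9/7 + (19/7)*(-19)*0)*(500 - 270) = (9/7 + 0)*230 = (9/7)*230 = 2070/7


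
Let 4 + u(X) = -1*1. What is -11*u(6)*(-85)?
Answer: -4675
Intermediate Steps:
u(X) = -5 (u(X) = -4 - 1*1 = -4 - 1 = -5)
-11*u(6)*(-85) = -11*(-5)*(-85) = 55*(-85) = -4675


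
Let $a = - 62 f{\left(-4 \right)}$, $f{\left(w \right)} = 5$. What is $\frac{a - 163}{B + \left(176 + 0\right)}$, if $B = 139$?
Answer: $- \frac{473}{315} \approx -1.5016$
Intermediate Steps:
$a = -310$ ($a = \left(-62\right) 5 = -310$)
$\frac{a - 163}{B + \left(176 + 0\right)} = \frac{-310 - 163}{139 + \left(176 + 0\right)} = - \frac{473}{139 + 176} = - \frac{473}{315}$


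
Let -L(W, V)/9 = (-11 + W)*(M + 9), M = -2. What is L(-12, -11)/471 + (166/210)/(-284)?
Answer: 14390029/4681740 ≈ 3.0737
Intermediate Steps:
L(W, V) = 693 - 63*W (L(W, V) = -9*(-11 + W)*(-2 + 9) = -9*(-11 + W)*7 = -9*(-77 + 7*W) = 693 - 63*W)
L(-12, -11)/471 + (166/210)/(-284) = (693 - 63*(-12))/471 + (166/210)/(-284) = (693 + 756)*(1/471) + (166*(1/210))*(-1/284) = 1449*(1/471) + (83/105)*(-1/284) = 483/157 - 83/29820 = 14390029/4681740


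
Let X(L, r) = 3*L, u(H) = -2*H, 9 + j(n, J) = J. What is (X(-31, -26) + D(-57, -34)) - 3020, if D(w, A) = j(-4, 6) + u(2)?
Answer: -3120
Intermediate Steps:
j(n, J) = -9 + J
D(w, A) = -7 (D(w, A) = (-9 + 6) - 2*2 = -3 - 4 = -7)
(X(-31, -26) + D(-57, -34)) - 3020 = (3*(-31) - 7) - 3020 = (-93 - 7) - 3020 = -100 - 3020 = -3120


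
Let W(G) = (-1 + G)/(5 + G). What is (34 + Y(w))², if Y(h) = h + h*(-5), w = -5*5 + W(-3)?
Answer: 20164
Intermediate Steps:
W(G) = (-1 + G)/(5 + G)
w = -27 (w = -5*5 + (-1 - 3)/(5 - 3) = -25 - 4/2 = -25 + (½)*(-4) = -25 - 2 = -27)
Y(h) = -4*h (Y(h) = h - 5*h = -4*h)
(34 + Y(w))² = (34 - 4*(-27))² = (34 + 108)² = 142² = 20164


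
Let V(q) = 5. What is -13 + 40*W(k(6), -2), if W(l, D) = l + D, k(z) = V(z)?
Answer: 107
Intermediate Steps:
k(z) = 5
W(l, D) = D + l
-13 + 40*W(k(6), -2) = -13 + 40*(-2 + 5) = -13 + 40*3 = -13 + 120 = 107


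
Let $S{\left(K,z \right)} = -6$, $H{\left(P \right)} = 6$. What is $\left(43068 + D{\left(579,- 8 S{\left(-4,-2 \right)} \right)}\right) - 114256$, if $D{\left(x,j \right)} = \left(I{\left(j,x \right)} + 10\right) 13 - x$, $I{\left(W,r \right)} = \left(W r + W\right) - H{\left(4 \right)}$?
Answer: $290205$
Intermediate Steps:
$I{\left(W,r \right)} = -6 + W + W r$ ($I{\left(W,r \right)} = \left(W r + W\right) - 6 = \left(W + W r\right) - 6 = -6 + W + W r$)
$D{\left(x,j \right)} = 52 - x + 13 j + 13 j x$ ($D{\left(x,j \right)} = \left(\left(-6 + j + j x\right) + 10\right) 13 - x = \left(4 + j + j x\right) 13 - x = \left(52 + 13 j + 13 j x\right) - x = 52 - x + 13 j + 13 j x$)
$\left(43068 + D{\left(579,- 8 S{\left(-4,-2 \right)} \right)}\right) - 114256 = \left(43068 + \left(52 - 579 + 13 \left(\left(-8\right) \left(-6\right)\right) + 13 \left(\left(-8\right) \left(-6\right)\right) 579\right)\right) - 114256 = \left(43068 + \left(52 - 579 + 13 \cdot 48 + 13 \cdot 48 \cdot 579\right)\right) - 114256 = \left(43068 + \left(52 - 579 + 624 + 361296\right)\right) - 114256 = \left(43068 + 361393\right) - 114256 = 404461 - 114256 = 290205$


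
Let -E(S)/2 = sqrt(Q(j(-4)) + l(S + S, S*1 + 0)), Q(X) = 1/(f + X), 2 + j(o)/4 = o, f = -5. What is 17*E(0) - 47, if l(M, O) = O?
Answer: -47 - 34*I*sqrt(29)/29 ≈ -47.0 - 6.3136*I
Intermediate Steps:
j(o) = -8 + 4*o
Q(X) = 1/(-5 + X)
E(S) = -2*sqrt(-1/29 + S) (E(S) = -2*sqrt(1/(-5 + (-8 + 4*(-4))) + (S*1 + 0)) = -2*sqrt(1/(-5 + (-8 - 16)) + (S + 0)) = -2*sqrt(1/(-5 - 24) + S) = -2*sqrt(1/(-29) + S) = -2*sqrt(-1/29 + S))
17*E(0) - 47 = 17*(-2*sqrt(-29 + 841*0)/29) - 47 = 17*(-2*sqrt(-29 + 0)/29) - 47 = 17*(-2*I*sqrt(29)/29) - 47 = -34*I*sqrt(29)/29 - 47 = -47 - 34*I*sqrt(29)/29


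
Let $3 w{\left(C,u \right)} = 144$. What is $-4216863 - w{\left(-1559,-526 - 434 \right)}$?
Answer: $-4216911$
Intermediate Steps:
$w{\left(C,u \right)} = 48$ ($w{\left(C,u \right)} = \frac{1}{3} \cdot 144 = 48$)
$-4216863 - w{\left(-1559,-526 - 434 \right)} = -4216863 - 48 = -4216911$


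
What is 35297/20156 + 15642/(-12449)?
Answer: 124132201/250922044 ≈ 0.49470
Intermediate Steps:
35297/20156 + 15642/(-12449) = 35297*(1/20156) + 15642*(-1/12449) = 35297/20156 - 15642/12449 = 124132201/250922044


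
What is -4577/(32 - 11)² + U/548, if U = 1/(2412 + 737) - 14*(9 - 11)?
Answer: -7859424911/761012532 ≈ -10.328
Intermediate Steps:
U = 88173/3149 (U = 1/3149 - 14*(-2) = 1/3149 - 1*(-28) = 1/3149 + 28 = 88173/3149 ≈ 28.000)
-4577/(32 - 11)² + U/548 = -4577/(32 - 11)² + (88173/3149)/548 = -4577/(21²) + (88173/3149)*(1/548) = -4577/441 + 88173/1725652 = -7859424911/761012532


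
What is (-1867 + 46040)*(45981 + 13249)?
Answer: 2616366790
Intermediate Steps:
(-1867 + 46040)*(45981 + 13249) = 44173*59230 = 2616366790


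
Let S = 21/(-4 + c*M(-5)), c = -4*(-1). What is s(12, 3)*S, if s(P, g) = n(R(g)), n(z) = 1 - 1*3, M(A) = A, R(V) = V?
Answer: 7/4 ≈ 1.7500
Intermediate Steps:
c = 4
n(z) = -2 (n(z) = 1 - 3 = -2)
s(P, g) = -2
S = -7/8 (S = 21/(-4 + 4*(-5)) = 21/(-4 - 20) = 21/(-24) = 21*(-1/24) = -7/8 ≈ -0.87500)
s(12, 3)*S = -2*(-7/8) = 7/4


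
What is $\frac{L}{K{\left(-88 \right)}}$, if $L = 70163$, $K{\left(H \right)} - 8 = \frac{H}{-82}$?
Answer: $\frac{2876683}{372} \approx 7733.0$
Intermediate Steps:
$K{\left(H \right)} = 8 - \frac{H}{82}$ ($K{\left(H \right)} = 8 + \frac{H}{-82} = 8 + H \left(- \frac{1}{82}\right) = 8 - \frac{H}{82}$)
$\frac{L}{K{\left(-88 \right)}} = \frac{70163}{8 - - \frac{44}{41}} = \frac{70163}{8 + \frac{44}{41}} = \frac{70163}{\frac{372}{41}} = 70163 \cdot \frac{41}{372} = \frac{2876683}{372}$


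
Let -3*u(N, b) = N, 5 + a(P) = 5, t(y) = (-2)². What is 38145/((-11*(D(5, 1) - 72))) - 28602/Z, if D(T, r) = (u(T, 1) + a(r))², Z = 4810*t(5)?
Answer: 3204589347/65925860 ≈ 48.609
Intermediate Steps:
t(y) = 4
a(P) = 0 (a(P) = -5 + 5 = 0)
u(N, b) = -N/3
Z = 19240 (Z = 4810*4 = 19240)
D(T, r) = T²/9 (D(T, r) = (-T/3 + 0)² = (-T/3)² = T²/9)
38145/((-11*(D(5, 1) - 72))) - 28602/Z = 38145/((-11*((⅑)*5² - 72))) - 28602/19240 = 38145/((-11*((⅑)*25 - 72))) - 28602*1/19240 = 38145/((-11*(25/9 - 72))) - 14301/9620 = 38145/((-11*(-623/9))) - 14301/9620 = 38145/(6853/9) - 14301/9620 = 38145*(9/6853) - 14301/9620 = 343305/6853 - 14301/9620 = 3204589347/65925860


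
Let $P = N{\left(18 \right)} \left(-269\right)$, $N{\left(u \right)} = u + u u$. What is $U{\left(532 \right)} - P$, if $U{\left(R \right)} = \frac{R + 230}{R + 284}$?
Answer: $\frac{12511855}{136} \approx 91999.0$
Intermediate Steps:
$N{\left(u \right)} = u + u^{2}$
$U{\left(R \right)} = \frac{230 + R}{284 + R}$
$P = -91998$ ($P = 18 \left(1 + 18\right) \left(-269\right) = 18 \cdot 19 \left(-269\right) = 342 \left(-269\right) = -91998$)
$U{\left(532 \right)} - P = \frac{230 + 532}{284 + 532} - -91998 = \frac{1}{816} \cdot 762 + 91998 = \frac{127}{136} + 91998 = \frac{12511855}{136}$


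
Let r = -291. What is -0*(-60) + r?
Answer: -291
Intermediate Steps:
-0*(-60) + r = -0*(-60) - 291 = -424*0 - 291 = 0 - 291 = -291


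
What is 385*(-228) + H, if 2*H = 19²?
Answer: -175199/2 ≈ -87600.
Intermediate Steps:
H = 361/2 (H = (½)*19² = (½)*361 = 361/2 ≈ 180.50)
385*(-228) + H = 385*(-228) + 361/2 = -87780 + 361/2 = -175199/2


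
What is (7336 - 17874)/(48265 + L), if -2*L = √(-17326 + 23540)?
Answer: -1017233140/4659017343 - 10538*√6214/4659017343 ≈ -0.21851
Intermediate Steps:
L = -√6214/2 (L = -√(-17326 + 23540)/2 = -√6214/2 ≈ -39.414)
(7336 - 17874)/(48265 + L) = (7336 - 17874)/(48265 - √6214/2) = -10538/(48265 - √6214/2)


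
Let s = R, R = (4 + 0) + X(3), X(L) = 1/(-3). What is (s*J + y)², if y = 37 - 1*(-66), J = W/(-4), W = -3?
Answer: 178929/16 ≈ 11183.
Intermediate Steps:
X(L) = -⅓
J = ¾ (J = -3/(-4) = -3*(-¼) = ¾ ≈ 0.75000)
R = 11/3 (R = (4 + 0) - ⅓ = 4 - ⅓ = 11/3 ≈ 3.6667)
y = 103 (y = 37 + 66 = 103)
s = 11/3 ≈ 3.6667
(s*J + y)² = ((11/3)*(¾) + 103)² = (11/4 + 103)² = (423/4)² = 178929/16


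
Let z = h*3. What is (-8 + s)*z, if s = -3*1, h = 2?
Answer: -66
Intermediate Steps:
s = -3
z = 6 (z = 2*3 = 6)
(-8 + s)*z = (-8 - 3)*6 = -11*6 = -66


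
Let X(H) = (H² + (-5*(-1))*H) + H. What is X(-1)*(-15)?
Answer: 75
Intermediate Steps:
X(H) = H² + 6*H (X(H) = (H² + 5*H) + H = H² + 6*H)
X(-1)*(-15) = -(6 - 1)*(-15) = -1*5*(-15) = -5*(-15) = 75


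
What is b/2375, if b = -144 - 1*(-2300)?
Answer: 2156/2375 ≈ 0.90779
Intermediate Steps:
b = 2156 (b = -144 + 2300 = 2156)
b/2375 = 2156/2375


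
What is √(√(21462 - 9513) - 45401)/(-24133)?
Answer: -I*√(45401 - √11949)/24133 ≈ -0.0088186*I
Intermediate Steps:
√(√(21462 - 9513) - 45401)/(-24133) = √(√11949 - 45401)*(-1/24133) = √(-45401 + √11949)*(-1/24133) = -√(-45401 + √11949)/24133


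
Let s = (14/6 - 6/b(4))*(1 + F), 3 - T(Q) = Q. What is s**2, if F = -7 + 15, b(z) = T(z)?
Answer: 5625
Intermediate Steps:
T(Q) = 3 - Q
b(z) = 3 - z
F = 8
s = 75 (s = (14/6 - 6/(3 - 1*4))*(1 + 8) = (14*(1/6) - 6/(3 - 4))*9 = (7/3 - 6/(-1))*9 = (7/3 - 6*(-1))*9 = (7/3 + 6)*9 = (25/3)*9 = 75)
s**2 = 75**2 = 5625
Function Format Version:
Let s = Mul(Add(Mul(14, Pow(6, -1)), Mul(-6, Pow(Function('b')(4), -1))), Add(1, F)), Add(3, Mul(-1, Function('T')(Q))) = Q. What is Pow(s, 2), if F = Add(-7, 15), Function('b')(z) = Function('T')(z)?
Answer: 5625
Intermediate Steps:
Function('T')(Q) = Add(3, Mul(-1, Q))
Function('b')(z) = Add(3, Mul(-1, z))
F = 8
s = 75 (s = Mul(Add(Mul(14, Pow(6, -1)), Mul(-6, Pow(Add(3, Mul(-1, 4)), -1))), Add(1, 8)) = Mul(Add(Mul(14, Rational(1, 6)), Mul(-6, Pow(Add(3, -4), -1))), 9) = Mul(Add(Rational(7, 3), Mul(-6, Pow(-1, -1))), 9) = Mul(Add(Rational(7, 3), Mul(-6, -1)), 9) = Mul(Add(Rational(7, 3), 6), 9) = Mul(Rational(25, 3), 9) = 75)
Pow(s, 2) = Pow(75, 2) = 5625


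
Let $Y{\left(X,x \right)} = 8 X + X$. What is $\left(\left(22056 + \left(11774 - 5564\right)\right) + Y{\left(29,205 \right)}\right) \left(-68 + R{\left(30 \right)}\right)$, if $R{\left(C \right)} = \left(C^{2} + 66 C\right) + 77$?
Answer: $82414503$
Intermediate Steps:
$R{\left(C \right)} = 77 + C^{2} + 66 C$
$Y{\left(X,x \right)} = 9 X$
$\left(\left(22056 + \left(11774 - 5564\right)\right) + Y{\left(29,205 \right)}\right) \left(-68 + R{\left(30 \right)}\right) = \left(\left(22056 + \left(11774 - 5564\right)\right) + 9 \cdot 29\right) \left(-68 + \left(77 + 30^{2} + 66 \cdot 30\right)\right) = \left(\left(22056 + 6210\right) + 261\right) \left(-68 + \left(77 + 900 + 1980\right)\right) = \left(28266 + 261\right) \left(-68 + 2957\right) = 28527 \cdot 2889 = 82414503$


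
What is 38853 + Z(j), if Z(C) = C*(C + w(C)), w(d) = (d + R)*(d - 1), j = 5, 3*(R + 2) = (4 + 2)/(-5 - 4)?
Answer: 350402/9 ≈ 38934.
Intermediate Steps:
R = -20/9 (R = -2 + ((4 + 2)/(-5 - 4))/3 = -2 + (6/(-9))/3 = -2 + (6*(-⅑))/3 = -2 + (⅓)*(-⅔) = -2 - 2/9 = -20/9 ≈ -2.2222)
w(d) = (-1 + d)*(-20/9 + d) (w(d) = (d - 20/9)*(d - 1) = (-20/9 + d)*(-1 + d) = (-1 + d)*(-20/9 + d))
Z(C) = C*(20/9 + C² - 20*C/9) (Z(C) = C*(C + (20/9 + C² - 29*C/9)) = C*(20/9 + C² - 20*C/9))
38853 + Z(j) = 38853 + (⅑)*5*(20 - 20*5 + 9*5²) = 38853 + (⅑)*5*(20 - 100 + 9*25) = 38853 + (⅑)*5*(20 - 100 + 225) = 38853 + (⅑)*5*145 = 38853 + 725/9 = 350402/9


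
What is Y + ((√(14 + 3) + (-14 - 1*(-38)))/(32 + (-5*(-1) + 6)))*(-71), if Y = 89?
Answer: 2123/43 - 71*√17/43 ≈ 42.564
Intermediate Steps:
Y + ((√(14 + 3) + (-14 - 1*(-38)))/(32 + (-5*(-1) + 6)))*(-71) = 89 + ((√(14 + 3) + (-14 - 1*(-38)))/(32 + (-5*(-1) + 6)))*(-71) = 89 + ((√17 + (-14 + 38))/(32 + (5 + 6)))*(-71) = 89 + ((√17 + 24)/(32 + 11))*(-71) = 89 + ((24 + √17)/43)*(-71) = 89 + ((24 + √17)*(1/43))*(-71) = 89 + (24/43 + √17/43)*(-71) = 89 + (-1704/43 - 71*√17/43) = 2123/43 - 71*√17/43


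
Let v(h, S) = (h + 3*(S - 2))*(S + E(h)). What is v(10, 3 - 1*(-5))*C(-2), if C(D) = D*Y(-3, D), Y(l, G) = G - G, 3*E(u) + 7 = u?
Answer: 0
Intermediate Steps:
E(u) = -7/3 + u/3
v(h, S) = (-6 + h + 3*S)*(-7/3 + S + h/3) (v(h, S) = (h + 3*(S - 2))*(S + (-7/3 + h/3)) = (h + 3*(-2 + S))*(-7/3 + S + h/3) = (h + (-6 + 3*S))*(-7/3 + S + h/3) = (-6 + h + 3*S)*(-7/3 + S + h/3))
Y(l, G) = 0
C(D) = 0 (C(D) = D*0 = 0)
v(10, 3 - 1*(-5))*C(-2) = (14 - 13*(3 - 1*(-5)) + 3*(3 - 1*(-5))² - 13/3*10 + (⅓)*10² + 2*(3 - 1*(-5))*10)*0 = (14 - 13*(3 + 5) + 3*(3 + 5)² - 130/3 + (⅓)*100 + 2*(3 + 5)*10)*0 = (14 - 13*8 + 3*8² - 130/3 + 100/3 + 2*8*10)*0 = (14 - 104 + 3*64 - 130/3 + 100/3 + 160)*0 = (14 - 104 + 192 - 130/3 + 100/3 + 160)*0 = 252*0 = 0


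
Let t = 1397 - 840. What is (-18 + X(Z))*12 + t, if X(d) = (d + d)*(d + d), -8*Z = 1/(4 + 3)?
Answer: 66839/196 ≈ 341.02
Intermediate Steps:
Z = -1/56 (Z = -1/(8*(4 + 3)) = -⅛/7 = -⅛*⅐ = -1/56 ≈ -0.017857)
X(d) = 4*d² (X(d) = (2*d)*(2*d) = 4*d²)
t = 557
(-18 + X(Z))*12 + t = (-18 + 4*(-1/56)²)*12 + 557 = (-18 + 4*(1/3136))*12 + 557 = (-18 + 1/784)*12 + 557 = -14111/784*12 + 557 = -42333/196 + 557 = 66839/196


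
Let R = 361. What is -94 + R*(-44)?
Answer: -15978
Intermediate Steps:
-94 + R*(-44) = -94 + 361*(-44) = -94 - 15884 = -15978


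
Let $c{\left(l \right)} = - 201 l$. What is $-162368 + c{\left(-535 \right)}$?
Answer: $-54833$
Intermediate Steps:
$-162368 + c{\left(-535 \right)} = -162368 - -107535 = -162368 + 107535 = -54833$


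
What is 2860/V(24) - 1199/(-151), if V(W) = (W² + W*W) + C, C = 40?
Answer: 465267/44998 ≈ 10.340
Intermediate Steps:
V(W) = 40 + 2*W² (V(W) = (W² + W*W) + 40 = (W² + W²) + 40 = 2*W² + 40 = 40 + 2*W²)
2860/V(24) - 1199/(-151) = 2860/(40 + 2*24²) - 1199/(-151) = 2860/(40 + 2*576) - 1199*(-1/151) = 2860/(40 + 1152) + 1199/151 = 2860/1192 + 1199/151 = 2860*(1/1192) + 1199/151 = 715/298 + 1199/151 = 465267/44998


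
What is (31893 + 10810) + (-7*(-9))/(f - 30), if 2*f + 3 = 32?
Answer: 1323667/31 ≈ 42699.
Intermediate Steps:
f = 29/2 (f = -3/2 + (1/2)*32 = -3/2 + 16 = 29/2 ≈ 14.500)
(31893 + 10810) + (-7*(-9))/(f - 30) = (31893 + 10810) + (-7*(-9))/(29/2 - 30) = 42703 + 63/(-31/2) = 42703 + 63*(-2/31) = 42703 - 126/31 = 1323667/31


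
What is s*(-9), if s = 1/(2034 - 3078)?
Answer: 1/116 ≈ 0.0086207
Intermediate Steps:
s = -1/1044 (s = 1/(-1044) = -1/1044 ≈ -0.00095785)
s*(-9) = -1/1044*(-9) = 1/116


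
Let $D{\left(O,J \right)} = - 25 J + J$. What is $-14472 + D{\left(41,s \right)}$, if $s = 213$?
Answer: $-19584$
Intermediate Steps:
$D{\left(O,J \right)} = - 24 J$
$-14472 + D{\left(41,s \right)} = -14472 - 5112 = -19584$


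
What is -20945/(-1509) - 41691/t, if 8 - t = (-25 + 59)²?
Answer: 86956579/1732332 ≈ 50.196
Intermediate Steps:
t = -1148 (t = 8 - (-25 + 59)² = 8 - 1*34² = 8 - 1*1156 = 8 - 1156 = -1148)
-20945/(-1509) - 41691/t = -20945/(-1509) - 41691/(-1148) = -20945*(-1/1509) - 41691*(-1/1148) = 20945/1509 + 41691/1148 = 86956579/1732332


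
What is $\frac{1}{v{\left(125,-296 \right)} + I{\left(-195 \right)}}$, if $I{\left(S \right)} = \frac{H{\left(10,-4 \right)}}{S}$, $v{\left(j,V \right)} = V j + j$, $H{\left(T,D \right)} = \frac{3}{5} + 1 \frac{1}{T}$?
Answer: $- \frac{1950}{71906257} \approx -2.7119 \cdot 10^{-5}$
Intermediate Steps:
$H{\left(T,D \right)} = \frac{3}{5} + \frac{1}{T}$ ($H{\left(T,D \right)} = 3 \cdot \frac{1}{5} + \frac{1}{T} = \frac{3}{5} + \frac{1}{T}$)
$v{\left(j,V \right)} = j + V j$
$I{\left(S \right)} = \frac{7}{10 S}$ ($I{\left(S \right)} = \frac{\frac{3}{5} + \frac{1}{10}}{S} = \frac{7}{10 S}$)
$\frac{1}{v{\left(125,-296 \right)} + I{\left(-195 \right)}} = \frac{1}{125 \left(1 - 296\right) + \frac{7}{10 \left(-195\right)}} = \frac{1}{125 \left(-295\right) + \frac{7}{10} \left(- \frac{1}{195}\right)} = \frac{1}{-36875 - \frac{7}{1950}} = \frac{1}{- \frac{71906257}{1950}} = - \frac{1950}{71906257}$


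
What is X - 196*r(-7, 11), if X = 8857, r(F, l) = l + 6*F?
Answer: 14933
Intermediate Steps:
X - 196*r(-7, 11) = 8857 - 196*(11 + 6*(-7)) = 8857 - 196*(11 - 42) = 8857 - 196*(-31) = 8857 + 6076 = 14933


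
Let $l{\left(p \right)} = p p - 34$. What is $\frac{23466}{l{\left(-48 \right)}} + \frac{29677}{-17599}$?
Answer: $\frac{172805672}{19974865} \approx 8.6512$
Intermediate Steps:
$l{\left(p \right)} = -34 + p^{2}$ ($l{\left(p \right)} = p^{2} - 34 = -34 + p^{2}$)
$\frac{23466}{l{\left(-48 \right)}} + \frac{29677}{-17599} = \frac{23466}{-34 + \left(-48\right)^{2}} + \frac{29677}{-17599} = \frac{23466}{-34 + 2304} + 29677 \left(- \frac{1}{17599}\right) = \frac{23466}{2270} - \frac{29677}{17599} = 23466 \cdot \frac{1}{2270} - \frac{29677}{17599} = \frac{11733}{1135} - \frac{29677}{17599} = \frac{172805672}{19974865}$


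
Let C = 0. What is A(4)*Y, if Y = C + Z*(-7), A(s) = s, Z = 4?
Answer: -112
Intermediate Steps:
Y = -28 (Y = 0 + 4*(-7) = 0 - 28 = -28)
A(4)*Y = 4*(-28) = -112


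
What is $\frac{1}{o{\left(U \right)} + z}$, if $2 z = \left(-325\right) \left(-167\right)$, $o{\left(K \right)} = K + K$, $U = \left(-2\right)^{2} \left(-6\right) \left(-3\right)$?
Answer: $\frac{2}{54563} \approx 3.6655 \cdot 10^{-5}$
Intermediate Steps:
$U = 72$ ($U = 4 \left(-6\right) \left(-3\right) = \left(-24\right) \left(-3\right) = 72$)
$o{\left(K \right)} = 2 K$
$z = \frac{54275}{2}$ ($z = \frac{\left(-325\right) \left(-167\right)}{2} = \frac{1}{2} \cdot 54275 = \frac{54275}{2} \approx 27138.0$)
$\frac{1}{o{\left(U \right)} + z} = \frac{1}{2 \cdot 72 + \frac{54275}{2}} = \frac{1}{144 + \frac{54275}{2}} = \frac{1}{\frac{54563}{2}} = \frac{2}{54563}$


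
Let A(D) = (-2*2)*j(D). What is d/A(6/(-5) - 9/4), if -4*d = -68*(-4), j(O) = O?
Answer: -340/69 ≈ -4.9275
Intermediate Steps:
d = -68 (d = -(-17)*(-4) = -¼*272 = -68)
A(D) = -4*D (A(D) = (-2*2)*D = -4*D)
d/A(6/(-5) - 9/4) = -68*(-1/(4*(6/(-5) - 9/4))) = -68*(-1/(4*(6*(-⅕) - 9*¼))) = -68*(-1/(4*(-6/5 - 9/4))) = -68/((-4*(-69/20))) = -68/69/5 = -68*5/69 = -340/69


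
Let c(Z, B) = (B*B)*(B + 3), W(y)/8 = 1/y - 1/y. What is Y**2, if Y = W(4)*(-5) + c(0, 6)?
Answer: 104976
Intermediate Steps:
W(y) = 0 (W(y) = 8*(1/y - 1/y) = 8*0 = 0)
c(Z, B) = B**2*(3 + B)
Y = 324 (Y = 0*(-5) + 6**2*(3 + 6) = 0 + 36*9 = 0 + 324 = 324)
Y**2 = 324**2 = 104976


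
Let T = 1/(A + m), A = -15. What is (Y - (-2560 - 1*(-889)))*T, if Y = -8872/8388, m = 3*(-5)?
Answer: -3501869/62910 ≈ -55.665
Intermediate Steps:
m = -15
Y = -2218/2097 (Y = -8872*1/8388 = -2218/2097 ≈ -1.0577)
T = -1/30 (T = 1/(-15 - 15) = 1/(-30) = -1/30 ≈ -0.033333)
(Y - (-2560 - 1*(-889)))*T = (-2218/2097 - (-2560 - 1*(-889)))*(-1/30) = (-2218/2097 - (-2560 + 889))*(-1/30) = (-2218/2097 - 1*(-1671))*(-1/30) = (-2218/2097 + 1671)*(-1/30) = (3501869/2097)*(-1/30) = -3501869/62910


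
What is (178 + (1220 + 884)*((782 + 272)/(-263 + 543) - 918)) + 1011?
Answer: -67282703/35 ≈ -1.9224e+6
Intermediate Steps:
(178 + (1220 + 884)*((782 + 272)/(-263 + 543) - 918)) + 1011 = (178 + 2104*(1054/280 - 918)) + 1011 = (178 + 2104*(1054*(1/280) - 918)) + 1011 = (178 + 2104*(527/140 - 918)) + 1011 = (178 + 2104*(-127993/140)) + 1011 = (178 - 67324318/35) + 1011 = -67318088/35 + 1011 = -67282703/35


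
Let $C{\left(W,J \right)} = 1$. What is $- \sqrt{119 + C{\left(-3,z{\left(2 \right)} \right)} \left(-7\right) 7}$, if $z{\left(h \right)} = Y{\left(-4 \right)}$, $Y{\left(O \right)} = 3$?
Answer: $- \sqrt{70} \approx -8.3666$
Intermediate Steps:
$z{\left(h \right)} = 3$
$- \sqrt{119 + C{\left(-3,z{\left(2 \right)} \right)} \left(-7\right) 7} = - \sqrt{119 + 1 \left(-7\right) 7} = - \sqrt{119 - 49} = - \sqrt{70}$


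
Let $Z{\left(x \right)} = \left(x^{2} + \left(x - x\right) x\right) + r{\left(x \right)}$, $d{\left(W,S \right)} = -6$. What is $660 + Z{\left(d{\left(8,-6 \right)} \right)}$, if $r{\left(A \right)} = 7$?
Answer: $703$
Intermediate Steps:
$Z{\left(x \right)} = 7 + x^{2}$ ($Z{\left(x \right)} = \left(x^{2} + \left(x - x\right) x\right) + 7 = \left(x^{2} + 0 x\right) + 7 = \left(x^{2} + 0\right) + 7 = x^{2} + 7 = 7 + x^{2}$)
$660 + Z{\left(d{\left(8,-6 \right)} \right)} = 660 + \left(7 + \left(-6\right)^{2}\right) = 660 + \left(7 + 36\right) = 660 + 43 = 703$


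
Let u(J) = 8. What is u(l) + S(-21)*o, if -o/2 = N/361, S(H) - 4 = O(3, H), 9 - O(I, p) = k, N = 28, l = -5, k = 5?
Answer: 2440/361 ≈ 6.7590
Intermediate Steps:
O(I, p) = 4 (O(I, p) = 9 - 1*5 = 9 - 5 = 4)
S(H) = 8 (S(H) = 4 + 4 = 8)
o = -56/361 ≈ -0.15512
u(l) + S(-21)*o = 8 + 8*(-56/361) = 8 - 448/361 = 2440/361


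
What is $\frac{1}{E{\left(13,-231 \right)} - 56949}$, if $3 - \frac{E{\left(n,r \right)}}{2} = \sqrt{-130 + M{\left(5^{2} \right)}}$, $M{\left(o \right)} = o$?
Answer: $\frac{i}{- 56943 i + 2 \sqrt{105}} \approx -1.7561 \cdot 10^{-5} + 6.3204 \cdot 10^{-9} i$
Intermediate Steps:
$E{\left(n,r \right)} = 6 - 2 i \sqrt{105}$ ($E{\left(n,r \right)} = 6 - 2 \sqrt{-130 + 5^{2}} = 6 - 2 \sqrt{-130 + 25} = 6 - 2 \sqrt{-105} = 6 - 2 i \sqrt{105}$)
$\frac{1}{E{\left(13,-231 \right)} - 56949} = \frac{1}{\left(6 - 2 i \sqrt{105}\right) - 56949} = \frac{1}{-56943 - 2 i \sqrt{105}}$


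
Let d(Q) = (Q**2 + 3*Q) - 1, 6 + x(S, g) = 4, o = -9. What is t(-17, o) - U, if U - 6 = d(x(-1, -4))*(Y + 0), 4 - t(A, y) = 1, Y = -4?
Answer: -15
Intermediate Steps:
t(A, y) = 3 (t(A, y) = 4 - 1*1 = 4 - 1 = 3)
x(S, g) = -2 (x(S, g) = -6 + 4 = -2)
d(Q) = -1 + Q**2 + 3*Q
U = 18 (U = 6 + (-1 + (-2)**2 + 3*(-2))*(-4 + 0) = 6 + (-1 + 4 - 6)*(-4) = 6 - 3*(-4) = 6 + 12 = 18)
t(-17, o) - U = 3 - 1*18 = 3 - 18 = -15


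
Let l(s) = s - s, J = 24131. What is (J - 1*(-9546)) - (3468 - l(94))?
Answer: 30209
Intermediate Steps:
l(s) = 0
(J - 1*(-9546)) - (3468 - l(94)) = (24131 - 1*(-9546)) - (3468 - 1*0) = (24131 + 9546) - (3468 + 0) = 33677 - 1*3468 = 33677 - 3468 = 30209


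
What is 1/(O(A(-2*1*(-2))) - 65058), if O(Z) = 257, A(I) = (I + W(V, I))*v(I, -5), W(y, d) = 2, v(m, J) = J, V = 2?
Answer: -1/64801 ≈ -1.5432e-5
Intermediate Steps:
A(I) = -10 - 5*I (A(I) = (I + 2)*(-5) = (2 + I)*(-5) = -10 - 5*I)
1/(O(A(-2*1*(-2))) - 65058) = 1/(257 - 65058) = 1/(-64801) = -1/64801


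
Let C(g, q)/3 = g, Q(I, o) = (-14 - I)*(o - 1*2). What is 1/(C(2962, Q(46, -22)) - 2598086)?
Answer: -1/2589200 ≈ -3.8622e-7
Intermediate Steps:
Q(I, o) = (-14 - I)*(-2 + o) (Q(I, o) = (-14 - I)*(o - 2) = (-14 - I)*(-2 + o))
C(g, q) = 3*g
1/(C(2962, Q(46, -22)) - 2598086) = 1/(3*2962 - 2598086) = 1/(8886 - 2598086) = 1/(-2589200) = -1/2589200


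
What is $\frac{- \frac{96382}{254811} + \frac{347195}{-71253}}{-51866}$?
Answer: $\frac{31778870597}{313893865019826} \approx 0.00010124$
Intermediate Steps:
$\frac{- \frac{96382}{254811} + \frac{347195}{-71253}}{-51866} = \left(\left(-96382\right) \frac{1}{254811} + 347195 \left(- \frac{1}{71253}\right)\right) \left(- \frac{1}{51866}\right) = \left(- \frac{96382}{254811} - \frac{347195}{71253}\right) \left(- \frac{1}{51866}\right) = \left(- \frac{31778870597}{6052016061}\right) \left(- \frac{1}{51866}\right) = \frac{31778870597}{313893865019826}$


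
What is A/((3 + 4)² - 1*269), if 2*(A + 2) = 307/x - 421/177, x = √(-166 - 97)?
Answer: 1129/77880 + 307*I*√263/115720 ≈ 0.014497 + 0.043024*I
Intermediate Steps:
x = I*√263 (x = √(-263) = I*√263 ≈ 16.217*I)
A = -1129/354 - 307*I*√263/526 (A = -2 + (307/((I*√263)) - 421/177)/2 = -2 + (307*(-I*√263/263) - 421*1/177)/2 = -2 + (-307*I*√263/263 - 421/177)/2 = -2 + (-421/177 - 307*I*√263/263)/2 = -2 + (-421/354 - 307*I*√263/526) = -1129/354 - 307*I*√263/526 ≈ -3.1893 - 9.4652*I)
A/((3 + 4)² - 1*269) = (-1129/354 - 307*I*√263/526)/((3 + 4)² - 1*269) = (-1129/354 - 307*I*√263/526)/(7² - 269) = (-1129/354 - 307*I*√263/526)/(49 - 269) = (-1129/354 - 307*I*√263/526)/(-220) = (-1129/354 - 307*I*√263/526)*(-1/220) = 1129/77880 + 307*I*√263/115720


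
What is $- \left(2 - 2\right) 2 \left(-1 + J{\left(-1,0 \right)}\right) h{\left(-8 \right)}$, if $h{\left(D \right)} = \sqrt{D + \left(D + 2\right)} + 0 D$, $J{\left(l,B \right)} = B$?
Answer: $0$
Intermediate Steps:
$h{\left(D \right)} = \sqrt{2 + 2 D}$ ($h{\left(D \right)} = \sqrt{D + \left(2 + D\right)} + 0 = \sqrt{2 + 2 D} + 0 = \sqrt{2 + 2 D}$)
$- \left(2 - 2\right) 2 \left(-1 + J{\left(-1,0 \right)}\right) h{\left(-8 \right)} = - \left(2 - 2\right) 2 \left(-1 + 0\right) \sqrt{2 + 2 \left(-8\right)} = - 0 \cdot 2 \left(-1\right) \sqrt{2 - 16} = - 0 \left(-1\right) \sqrt{-14} = - 0 i \sqrt{14} = \left(-1\right) 0 = 0$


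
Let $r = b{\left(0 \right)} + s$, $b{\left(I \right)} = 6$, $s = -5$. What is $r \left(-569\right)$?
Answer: $-569$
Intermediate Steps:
$r = 1$ ($r = 6 - 5 = 1$)
$r \left(-569\right) = 1 \left(-569\right) = -569$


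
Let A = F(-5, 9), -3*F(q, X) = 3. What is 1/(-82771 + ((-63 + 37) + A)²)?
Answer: -1/82042 ≈ -1.2189e-5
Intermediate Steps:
F(q, X) = -1 (F(q, X) = -⅓*3 = -1)
A = -1
1/(-82771 + ((-63 + 37) + A)²) = 1/(-82771 + ((-63 + 37) - 1)²) = 1/(-82771 + (-26 - 1)²) = 1/(-82771 + (-27)²) = 1/(-82771 + 729) = 1/(-82042) = -1/82042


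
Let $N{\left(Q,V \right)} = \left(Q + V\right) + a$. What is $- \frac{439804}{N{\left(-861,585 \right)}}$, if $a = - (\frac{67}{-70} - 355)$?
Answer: $- \frac{30786280}{5597} \approx -5500.5$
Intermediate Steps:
$a = \frac{24917}{70}$ ($a = - (67 \left(- \frac{1}{70}\right) - 355) = - (- \frac{67}{70} - 355) = \left(-1\right) \left(- \frac{24917}{70}\right) = \frac{24917}{70} \approx 355.96$)
$N{\left(Q,V \right)} = \frac{24917}{70} + Q + V$ ($N{\left(Q,V \right)} = \left(Q + V\right) + \frac{24917}{70} = \frac{24917}{70} + Q + V$)
$- \frac{439804}{N{\left(-861,585 \right)}} = - \frac{439804}{\frac{24917}{70} - 861 + 585} = - \frac{439804}{\frac{5597}{70}} = \left(-439804\right) \frac{70}{5597} = - \frac{30786280}{5597}$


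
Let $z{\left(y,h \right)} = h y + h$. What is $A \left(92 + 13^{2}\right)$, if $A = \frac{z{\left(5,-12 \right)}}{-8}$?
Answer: $2349$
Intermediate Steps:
$z{\left(y,h \right)} = h + h y$
$A = 9$ ($A = \frac{\left(-12\right) \left(1 + 5\right)}{-8} = \left(-12\right) 6 \left(- \frac{1}{8}\right) = \left(-72\right) \left(- \frac{1}{8}\right) = 9$)
$A \left(92 + 13^{2}\right) = 9 \left(92 + 13^{2}\right) = 9 \left(92 + 169\right) = 9 \cdot 261 = 2349$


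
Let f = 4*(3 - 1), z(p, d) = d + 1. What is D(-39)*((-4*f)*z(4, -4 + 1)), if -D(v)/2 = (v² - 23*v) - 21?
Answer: -306816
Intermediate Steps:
z(p, d) = 1 + d
f = 8 (f = 4*2 = 8)
D(v) = 42 - 2*v² + 46*v (D(v) = -2*((v² - 23*v) - 21) = -2*(-21 + v² - 23*v) = 42 - 2*v² + 46*v)
D(-39)*((-4*f)*z(4, -4 + 1)) = (42 - 2*(-39)² + 46*(-39))*((-4*8)*(1 + (-4 + 1))) = (42 - 2*1521 - 1794)*(-32*(1 - 3)) = (42 - 3042 - 1794)*(-32*(-2)) = -4794*64 = -306816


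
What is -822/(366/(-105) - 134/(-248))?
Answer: 1189160/4261 ≈ 279.08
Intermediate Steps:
-822/(366/(-105) - 134/(-248)) = -822/(366*(-1/105) - 134*(-1/248)) = -822/(-122/35 + 67/124) = -822/(-12783/4340) = -822*(-4340/12783) = 1189160/4261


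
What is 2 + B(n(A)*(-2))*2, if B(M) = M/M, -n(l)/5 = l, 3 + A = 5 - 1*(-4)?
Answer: 4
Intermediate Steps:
A = 6 (A = -3 + (5 - 1*(-4)) = -3 + (5 + 4) = -3 + 9 = 6)
n(l) = -5*l
B(M) = 1
2 + B(n(A)*(-2))*2 = 2 + 1*2 = 2 + 2 = 4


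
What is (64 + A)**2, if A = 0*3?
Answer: 4096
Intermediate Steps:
A = 0
(64 + A)**2 = (64 + 0)**2 = 64**2 = 4096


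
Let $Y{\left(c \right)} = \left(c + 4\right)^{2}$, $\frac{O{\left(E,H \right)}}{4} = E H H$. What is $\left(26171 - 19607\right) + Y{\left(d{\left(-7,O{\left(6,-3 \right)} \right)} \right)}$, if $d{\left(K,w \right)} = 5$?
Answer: $6645$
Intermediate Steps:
$O{\left(E,H \right)} = 4 E H^{2}$ ($O{\left(E,H \right)} = 4 E H H = 4 E H^{2}$)
$Y{\left(c \right)} = \left(4 + c\right)^{2}$
$\left(26171 - 19607\right) + Y{\left(d{\left(-7,O{\left(6,-3 \right)} \right)} \right)} = \left(26171 - 19607\right) + \left(4 + 5\right)^{2} = 6564 + 9^{2} = 6564 + 81 = 6645$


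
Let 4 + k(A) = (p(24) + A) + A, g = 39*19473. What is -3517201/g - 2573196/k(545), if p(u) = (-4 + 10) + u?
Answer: -54392532748/23542857 ≈ -2310.4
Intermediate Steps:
g = 759447
p(u) = 6 + u
k(A) = 26 + 2*A (k(A) = -4 + (((6 + 24) + A) + A) = -4 + ((30 + A) + A) = -4 + (30 + 2*A) = 26 + 2*A)
-3517201/g - 2573196/k(545) = -3517201/759447 - 2573196/(26 + 2*545) = -3517201*1/759447 - 2573196/(26 + 1090) = -3517201/759447 - 2573196/1116 = -3517201/759447 - 2573196*1/1116 = -3517201/759447 - 214433/93 = -54392532748/23542857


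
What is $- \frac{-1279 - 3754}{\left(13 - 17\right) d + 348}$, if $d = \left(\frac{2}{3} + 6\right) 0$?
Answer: $\frac{5033}{348} \approx 14.463$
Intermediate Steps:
$d = 0$ ($d = \left(2 \cdot \frac{1}{3} + 6\right) 0 = \left(\frac{2}{3} + 6\right) 0 = \frac{20}{3} \cdot 0 = 0$)
$- \frac{-1279 - 3754}{\left(13 - 17\right) d + 348} = - \frac{-1279 - 3754}{\left(13 - 17\right) 0 + 348} = - \frac{-5033}{\left(-4\right) 0 + 348} = - \frac{-5033}{0 + 348} = - \frac{-5033}{348} = \left(-1\right) \left(- \frac{5033}{348}\right) = \frac{5033}{348}$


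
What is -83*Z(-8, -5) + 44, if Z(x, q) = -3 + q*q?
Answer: -1782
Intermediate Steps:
Z(x, q) = -3 + q²
-83*Z(-8, -5) + 44 = -83*(-3 + (-5)²) + 44 = -83*(-3 + 25) + 44 = -83*22 + 44 = -1826 + 44 = -1782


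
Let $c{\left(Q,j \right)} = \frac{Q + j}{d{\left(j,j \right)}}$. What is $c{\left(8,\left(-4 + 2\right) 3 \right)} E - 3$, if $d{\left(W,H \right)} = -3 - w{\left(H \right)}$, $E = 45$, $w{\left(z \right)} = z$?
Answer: $27$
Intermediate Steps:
$d{\left(W,H \right)} = -3 - H$
$c{\left(Q,j \right)} = \frac{Q + j}{-3 - j}$
$c{\left(8,\left(-4 + 2\right) 3 \right)} E - 3 = \frac{\left(-1\right) 8 - \left(-4 + 2\right) 3}{3 + \left(-4 + 2\right) 3} \cdot 45 - 3 = \frac{-8 - \left(-2\right) 3}{3 - 6} \cdot 45 - 3 = \frac{-8 - -6}{3 - 6} \cdot 45 - 3 = \frac{-8 + 6}{-3} \cdot 45 - 3 = \left(- \frac{1}{3}\right) \left(-2\right) 45 - 3 = \frac{2}{3} \cdot 45 - 3 = 30 - 3 = 27$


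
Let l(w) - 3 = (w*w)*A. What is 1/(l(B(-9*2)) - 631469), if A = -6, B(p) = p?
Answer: -1/633410 ≈ -1.5788e-6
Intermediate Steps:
l(w) = 3 - 6*w² (l(w) = 3 + (w*w)*(-6) = 3 + w²*(-6) = 3 - 6*w²)
1/(l(B(-9*2)) - 631469) = 1/((3 - 6*(-9*2)²) - 631469) = 1/((3 - 6*(-18)²) - 631469) = 1/((3 - 6*324) - 631469) = 1/((3 - 1944) - 631469) = 1/(-1941 - 631469) = 1/(-633410) = -1/633410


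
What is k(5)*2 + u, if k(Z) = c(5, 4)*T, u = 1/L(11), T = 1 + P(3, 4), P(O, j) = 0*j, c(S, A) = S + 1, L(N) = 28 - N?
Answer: 205/17 ≈ 12.059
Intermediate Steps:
c(S, A) = 1 + S
P(O, j) = 0
T = 1 (T = 1 + 0 = 1)
u = 1/17 (u = 1/(28 - 1*11) = 1/(28 - 11) = 1/17 ≈ 0.058824)
k(Z) = 6 (k(Z) = (1 + 5)*1 = 6*1 = 6)
k(5)*2 + u = 6*2 + 1/17 = 12 + 1/17 = 205/17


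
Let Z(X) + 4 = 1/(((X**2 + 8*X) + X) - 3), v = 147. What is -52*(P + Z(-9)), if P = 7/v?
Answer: 1560/7 ≈ 222.86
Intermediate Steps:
Z(X) = -4 + 1/(-3 + X**2 + 9*X) (Z(X) = -4 + 1/(((X**2 + 8*X) + X) - 3) = -4 + 1/((X**2 + 9*X) - 3) = -4 + 1/(-3 + X**2 + 9*X))
P = 1/21 (P = 7/147 = 7*(1/147) = 1/21 ≈ 0.047619)
-52*(P + Z(-9)) = -52*(1/21 + (13 - 36*(-9) - 4*(-9)**2)/(-3 + (-9)**2 + 9*(-9))) = -52*(1/21 + (13 + 324 - 4*81)/(-3 + 81 - 81)) = -52*(1/21 + (13 + 324 - 324)/(-3)) = -52*(1/21 - 1/3*13) = -52*(1/21 - 13/3) = -52*(-30/7) = 1560/7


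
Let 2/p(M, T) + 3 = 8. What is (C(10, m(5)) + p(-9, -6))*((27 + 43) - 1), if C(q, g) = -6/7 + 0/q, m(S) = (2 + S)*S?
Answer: -1104/35 ≈ -31.543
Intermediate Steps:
p(M, T) = ⅖ (p(M, T) = 2/(-3 + 8) = 2/5 = 2*(⅕) = ⅖)
m(S) = S*(2 + S)
C(q, g) = -6/7 (C(q, g) = -6*⅐ + 0 = -6/7 + 0 = -6/7)
(C(10, m(5)) + p(-9, -6))*((27 + 43) - 1) = (-6/7 + ⅖)*((27 + 43) - 1) = -16*(70 - 1)/35 = -16/35*69 = -1104/35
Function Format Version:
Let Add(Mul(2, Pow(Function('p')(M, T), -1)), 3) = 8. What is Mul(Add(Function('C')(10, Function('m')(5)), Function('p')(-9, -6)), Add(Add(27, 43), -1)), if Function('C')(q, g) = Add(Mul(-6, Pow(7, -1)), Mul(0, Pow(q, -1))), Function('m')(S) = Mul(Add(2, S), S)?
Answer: Rational(-1104, 35) ≈ -31.543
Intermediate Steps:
Function('p')(M, T) = Rational(2, 5) (Function('p')(M, T) = Mul(2, Pow(Add(-3, 8), -1)) = Mul(2, Pow(5, -1)) = Mul(2, Rational(1, 5)) = Rational(2, 5))
Function('m')(S) = Mul(S, Add(2, S))
Function('C')(q, g) = Rational(-6, 7) (Function('C')(q, g) = Add(Mul(-6, Rational(1, 7)), 0) = Add(Rational(-6, 7), 0) = Rational(-6, 7))
Mul(Add(Function('C')(10, Function('m')(5)), Function('p')(-9, -6)), Add(Add(27, 43), -1)) = Mul(Add(Rational(-6, 7), Rational(2, 5)), Add(Add(27, 43), -1)) = Mul(Rational(-16, 35), Add(70, -1)) = Mul(Rational(-16, 35), 69) = Rational(-1104, 35)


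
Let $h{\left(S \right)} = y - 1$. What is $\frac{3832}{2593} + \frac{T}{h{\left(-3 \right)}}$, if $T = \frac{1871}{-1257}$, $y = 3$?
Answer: $\frac{4782145}{6518802} \approx 0.73359$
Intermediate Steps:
$h{\left(S \right)} = 2$ ($h{\left(S \right)} = 3 - 1 = 2$)
$T = - \frac{1871}{1257}$ ($T = 1871 \left(- \frac{1}{1257}\right) = - \frac{1871}{1257} \approx -1.4885$)
$\frac{3832}{2593} + \frac{T}{h{\left(-3 \right)}} = \frac{3832}{2593} - \frac{1871}{1257 \cdot 2} = 3832 \cdot \frac{1}{2593} - \frac{1871}{2514} = \frac{3832}{2593} - \frac{1871}{2514} = \frac{4782145}{6518802}$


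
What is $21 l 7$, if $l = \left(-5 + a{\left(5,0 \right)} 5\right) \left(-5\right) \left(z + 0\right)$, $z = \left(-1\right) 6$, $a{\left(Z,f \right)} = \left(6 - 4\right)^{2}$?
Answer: $66150$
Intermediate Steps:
$a{\left(Z,f \right)} = 4$ ($a{\left(Z,f \right)} = 2^{2} = 4$)
$z = -6$
$l = 450$ ($l = \left(-5 + 4 \cdot 5\right) \left(-5\right) \left(-6 + 0\right) = \left(-5 + 20\right) \left(-5\right) \left(-6\right) = 15 \left(-5\right) \left(-6\right) = \left(-75\right) \left(-6\right) = 450$)
$21 l 7 = 21 \cdot 450 \cdot 7 = 9450 \cdot 7 = 66150$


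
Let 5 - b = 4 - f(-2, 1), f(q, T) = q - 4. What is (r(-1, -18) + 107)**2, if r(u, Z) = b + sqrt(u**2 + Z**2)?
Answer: 10729 + 1020*sqrt(13) ≈ 14407.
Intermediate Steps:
f(q, T) = -4 + q
b = -5 (b = 5 - (4 - (-4 - 2)) = 5 - (4 - 1*(-6)) = 5 - (4 + 6) = 5 - 1*10 = 5 - 10 = -5)
r(u, Z) = -5 + sqrt(Z**2 + u**2) (r(u, Z) = -5 + sqrt(u**2 + Z**2) = -5 + sqrt(Z**2 + u**2))
(r(-1, -18) + 107)**2 = ((-5 + sqrt((-18)**2 + (-1)**2)) + 107)**2 = ((-5 + sqrt(324 + 1)) + 107)**2 = ((-5 + sqrt(325)) + 107)**2 = ((-5 + 5*sqrt(13)) + 107)**2 = (102 + 5*sqrt(13))**2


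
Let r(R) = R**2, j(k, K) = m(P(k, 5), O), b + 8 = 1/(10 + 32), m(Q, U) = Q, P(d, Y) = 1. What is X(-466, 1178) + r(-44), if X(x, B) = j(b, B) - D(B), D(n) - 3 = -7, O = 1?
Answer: 1941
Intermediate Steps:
D(n) = -4 (D(n) = 3 - 7 = -4)
b = -335/42 (b = -8 + 1/(10 + 32) = -8 + 1/42 = -335/42 ≈ -7.9762)
j(k, K) = 1
X(x, B) = 5 (X(x, B) = 1 - 1*(-4) = 1 + 4 = 5)
X(-466, 1178) + r(-44) = 5 + (-44)**2 = 5 + 1936 = 1941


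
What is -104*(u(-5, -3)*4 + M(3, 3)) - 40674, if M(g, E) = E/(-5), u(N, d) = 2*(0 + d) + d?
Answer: -184338/5 ≈ -36868.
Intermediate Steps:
u(N, d) = 3*d (u(N, d) = 2*d + d = 3*d)
M(g, E) = -E/5 (M(g, E) = E*(-⅕) = -E/5)
-104*(u(-5, -3)*4 + M(3, 3)) - 40674 = -104*((3*(-3))*4 - ⅕*3) - 40674 = -104*(-9*4 - ⅗) - 40674 = -104*(-36 - ⅗) - 40674 = -104*(-183/5) - 40674 = 19032/5 - 40674 = -184338/5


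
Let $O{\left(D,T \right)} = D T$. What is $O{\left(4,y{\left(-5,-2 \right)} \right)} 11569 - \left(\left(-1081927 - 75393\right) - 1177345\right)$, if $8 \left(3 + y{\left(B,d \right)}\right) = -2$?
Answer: $2184268$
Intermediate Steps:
$y{\left(B,d \right)} = - \frac{13}{4}$ ($y{\left(B,d \right)} = -3 + \frac{1}{8} \left(-2\right) = -3 - \frac{1}{4} = - \frac{13}{4}$)
$O{\left(4,y{\left(-5,-2 \right)} \right)} 11569 - \left(\left(-1081927 - 75393\right) - 1177345\right) = 4 \left(- \frac{13}{4}\right) 11569 - \left(\left(-1081927 - 75393\right) - 1177345\right) = \left(-13\right) 11569 - \left(-1157320 - 1177345\right) = -150397 - -2334665 = -150397 + 2334665 = 2184268$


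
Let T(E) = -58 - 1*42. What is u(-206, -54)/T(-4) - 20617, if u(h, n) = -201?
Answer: -2061499/100 ≈ -20615.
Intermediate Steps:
T(E) = -100 (T(E) = -58 - 42 = -100)
u(-206, -54)/T(-4) - 20617 = -201/(-100) - 20617 = -201*(-1/100) - 20617 = 201/100 - 20617 = -2061499/100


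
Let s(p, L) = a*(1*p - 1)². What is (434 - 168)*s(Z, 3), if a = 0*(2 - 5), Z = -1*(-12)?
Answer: 0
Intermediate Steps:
Z = 12
a = 0 (a = 0*(-3) = 0)
s(p, L) = 0 (s(p, L) = 0*(1*p - 1)² = 0*(p - 1)² = 0*(-1 + p)² = 0)
(434 - 168)*s(Z, 3) = (434 - 168)*0 = 266*0 = 0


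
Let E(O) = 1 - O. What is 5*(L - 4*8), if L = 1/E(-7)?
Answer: -1275/8 ≈ -159.38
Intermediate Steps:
L = ⅛ (L = 1/(1 - 1*(-7)) = 1/(1 + 7) = 1/8 = ⅛ ≈ 0.12500)
5*(L - 4*8) = 5*(⅛ - 4*8) = 5*(⅛ - 32) = 5*(-255/8) = -1275/8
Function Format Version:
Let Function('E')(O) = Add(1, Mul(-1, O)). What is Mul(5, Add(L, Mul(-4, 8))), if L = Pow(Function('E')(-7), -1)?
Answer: Rational(-1275, 8) ≈ -159.38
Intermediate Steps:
L = Rational(1, 8) (L = Pow(Add(1, Mul(-1, -7)), -1) = Pow(Add(1, 7), -1) = Pow(8, -1) = Rational(1, 8) ≈ 0.12500)
Mul(5, Add(L, Mul(-4, 8))) = Mul(5, Add(Rational(1, 8), Mul(-4, 8))) = Mul(5, Add(Rational(1, 8), -32)) = Mul(5, Rational(-255, 8)) = Rational(-1275, 8)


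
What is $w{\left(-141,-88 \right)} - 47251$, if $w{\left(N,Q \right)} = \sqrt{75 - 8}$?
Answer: $-47251 + \sqrt{67} \approx -47243.0$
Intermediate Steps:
$w{\left(N,Q \right)} = \sqrt{67}$
$w{\left(-141,-88 \right)} - 47251 = \sqrt{67} - 47251 = -47251 + \sqrt{67}$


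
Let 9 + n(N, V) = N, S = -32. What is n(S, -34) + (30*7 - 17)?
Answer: 152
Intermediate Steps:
n(N, V) = -9 + N
n(S, -34) + (30*7 - 17) = (-9 - 32) + (30*7 - 17) = -41 + (210 - 17) = -41 + 193 = 152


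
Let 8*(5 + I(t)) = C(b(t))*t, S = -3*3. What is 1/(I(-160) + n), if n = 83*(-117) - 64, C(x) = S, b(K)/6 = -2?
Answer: -1/9600 ≈ -0.00010417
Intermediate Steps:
S = -9
b(K) = -12 (b(K) = 6*(-2) = -12)
C(x) = -9
n = -9775 (n = -9711 - 64 = -9775)
I(t) = -5 - 9*t/8 (I(t) = -5 + (-9*t)/8 = -5 - 9*t/8)
1/(I(-160) + n) = 1/((-5 - 9/8*(-160)) - 9775) = 1/((-5 + 180) - 9775) = 1/(175 - 9775) = 1/(-9600) = -1/9600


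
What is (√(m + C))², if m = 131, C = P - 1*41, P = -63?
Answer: 27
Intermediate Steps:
C = -104 (C = -63 - 1*41 = -63 - 41 = -104)
(√(m + C))² = (√(131 - 104))² = (√27)² = (3*√3)² = 27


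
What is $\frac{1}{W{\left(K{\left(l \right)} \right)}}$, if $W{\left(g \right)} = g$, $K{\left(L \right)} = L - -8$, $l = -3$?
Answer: $\frac{1}{5} \approx 0.2$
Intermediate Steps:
$K{\left(L \right)} = 8 + L$ ($K{\left(L \right)} = L + 8 = 8 + L$)
$\frac{1}{W{\left(K{\left(l \right)} \right)}} = \frac{1}{8 - 3} = \frac{1}{5}$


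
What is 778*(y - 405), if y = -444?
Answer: -660522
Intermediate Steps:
778*(y - 405) = 778*(-444 - 405) = 778*(-849) = -660522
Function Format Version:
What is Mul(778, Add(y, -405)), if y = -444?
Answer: -660522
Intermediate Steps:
Mul(778, Add(y, -405)) = Mul(778, Add(-444, -405)) = Mul(778, -849) = -660522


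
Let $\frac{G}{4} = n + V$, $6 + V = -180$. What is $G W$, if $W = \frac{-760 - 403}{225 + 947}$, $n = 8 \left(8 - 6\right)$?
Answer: $\frac{197710}{293} \approx 674.78$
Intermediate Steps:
$V = -186$ ($V = -6 - 180 = -186$)
$n = 16$ ($n = 8 \cdot 2 = 16$)
$G = -680$ ($G = 4 \left(16 - 186\right) = 4 \left(-170\right) = -680$)
$W = - \frac{1163}{1172} \approx -0.99232$
$G W = \left(-680\right) \left(- \frac{1163}{1172}\right) = \frac{197710}{293}$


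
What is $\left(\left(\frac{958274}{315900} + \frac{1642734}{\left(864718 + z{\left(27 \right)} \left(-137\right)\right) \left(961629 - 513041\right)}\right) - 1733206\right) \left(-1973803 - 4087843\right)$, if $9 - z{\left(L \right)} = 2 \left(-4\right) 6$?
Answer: $\frac{79735549748464949606645982452}{7589479621876425} \approx 1.0506 \cdot 10^{13}$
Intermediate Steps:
$z{\left(L \right)} = 57$ ($z{\left(L \right)} = 9 - 2 \left(-4\right) 6 = 9 - \left(-8\right) 6 = 9 - -48 = 9 + 48 = 57$)
$\left(\left(\frac{958274}{315900} + \frac{1642734}{\left(864718 + z{\left(27 \right)} \left(-137\right)\right) \left(961629 - 513041\right)}\right) - 1733206\right) \left(-1973803 - 4087843\right) = \left(\left(\frac{958274}{315900} + \frac{1642734}{\left(864718 + 57 \left(-137\right)\right) \left(961629 - 513041\right)}\right) - 1733206\right) \left(-1973803 - 4087843\right) = \left(\left(958274 \cdot \frac{1}{315900} + \frac{1642734}{\left(864718 - 7809\right) 448588}\right) - 1733206\right) \left(-6061646\right) = \left(\left(\frac{479137}{157950} + \frac{1642734}{856909 \cdot 448588}\right) - 1733206\right) \left(-6061646\right) = \left(\left(\frac{479137}{157950} + \frac{1642734}{384399094492}\right) - 1733206\right) \left(-6061646\right) = \left(\left(\frac{479137}{157950} + 1642734 \cdot \frac{1}{384399094492}\right) - 1733206\right) \left(-6061646\right) = \left(\left(\frac{479137}{157950} + \frac{821367}{192199547246}\right) - 1733206\right) \left(-6061646\right) = \left(\frac{23022511050931088}{7589479621876425} - 1733206\right) \left(-6061646\right) = \left(- \frac{13154108595002900137462}{7589479621876425}\right) \left(-6061646\right) = \frac{79735549748464949606645982452}{7589479621876425}$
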